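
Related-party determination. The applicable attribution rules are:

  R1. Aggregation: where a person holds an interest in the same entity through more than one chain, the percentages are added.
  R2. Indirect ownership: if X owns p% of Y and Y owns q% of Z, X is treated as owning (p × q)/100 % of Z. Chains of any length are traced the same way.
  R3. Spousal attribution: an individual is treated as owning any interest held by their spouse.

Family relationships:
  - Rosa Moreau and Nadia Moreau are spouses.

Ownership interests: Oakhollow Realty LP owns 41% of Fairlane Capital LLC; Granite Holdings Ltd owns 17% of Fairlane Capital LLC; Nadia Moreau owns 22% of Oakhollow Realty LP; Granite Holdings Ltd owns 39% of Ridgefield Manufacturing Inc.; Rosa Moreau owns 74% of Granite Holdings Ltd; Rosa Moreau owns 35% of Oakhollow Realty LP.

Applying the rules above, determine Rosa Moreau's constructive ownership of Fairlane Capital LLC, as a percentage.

By spousal attribution (R3), Rosa Moreau is treated as also owning Nadia Moreau's interest in Oakhollow Realty LP, giving 35% + 22% = 57%.
Chain via Oakhollow Realty LP (R2): 57% × 41% = 23.37% of Fairlane Capital LLC.
Chain via Granite Holdings Ltd (R2): 74% × 17% = 12.58% of Fairlane Capital LLC.
Aggregating (R1): 23.37% + 12.58% = 35.95%.

35.95%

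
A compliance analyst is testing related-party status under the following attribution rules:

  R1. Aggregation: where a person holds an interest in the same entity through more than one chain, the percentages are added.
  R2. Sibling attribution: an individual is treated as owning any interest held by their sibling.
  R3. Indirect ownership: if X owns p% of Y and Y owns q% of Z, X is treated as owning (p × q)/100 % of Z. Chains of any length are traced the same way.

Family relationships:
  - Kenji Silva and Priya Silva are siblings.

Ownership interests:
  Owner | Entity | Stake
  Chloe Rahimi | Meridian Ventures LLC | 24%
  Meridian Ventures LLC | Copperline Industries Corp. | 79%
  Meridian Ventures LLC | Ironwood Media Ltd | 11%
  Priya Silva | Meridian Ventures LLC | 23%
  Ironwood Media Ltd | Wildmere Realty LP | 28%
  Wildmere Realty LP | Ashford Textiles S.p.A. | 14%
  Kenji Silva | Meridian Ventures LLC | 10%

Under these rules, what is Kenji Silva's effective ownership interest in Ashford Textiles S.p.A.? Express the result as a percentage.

By sibling attribution (R2), Kenji Silva is treated as also owning Priya Silva's interest in Meridian Ventures LLC, giving 10% + 23% = 33%.
Chain via Meridian Ventures LLC → Ironwood Media Ltd → Wildmere Realty LP (R3): 33% × 11% × 28% × 14% = 0.142296% of Ashford Textiles S.p.A.

0.142296%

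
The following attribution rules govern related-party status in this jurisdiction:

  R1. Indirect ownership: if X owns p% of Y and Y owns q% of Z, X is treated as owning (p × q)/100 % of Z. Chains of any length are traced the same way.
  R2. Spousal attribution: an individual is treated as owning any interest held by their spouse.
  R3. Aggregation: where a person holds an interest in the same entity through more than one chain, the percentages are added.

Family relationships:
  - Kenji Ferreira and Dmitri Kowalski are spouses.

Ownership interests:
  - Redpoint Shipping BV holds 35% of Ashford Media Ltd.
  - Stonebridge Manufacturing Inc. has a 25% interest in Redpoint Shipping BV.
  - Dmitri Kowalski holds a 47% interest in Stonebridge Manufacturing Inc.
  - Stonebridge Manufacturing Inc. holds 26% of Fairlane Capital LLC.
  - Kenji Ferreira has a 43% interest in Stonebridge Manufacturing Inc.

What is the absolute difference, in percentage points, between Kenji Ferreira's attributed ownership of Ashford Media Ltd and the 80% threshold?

72.125

By spousal attribution (R2), Kenji Ferreira is treated as also owning Dmitri Kowalski's interest in Stonebridge Manufacturing Inc, giving 43% + 47% = 90%.
Chain via Stonebridge Manufacturing Inc. → Redpoint Shipping BV (R1): 90% × 25% × 35% = 7.875% of Ashford Media Ltd.
7.875% falls short of the 80% threshold by 72.125 percentage points.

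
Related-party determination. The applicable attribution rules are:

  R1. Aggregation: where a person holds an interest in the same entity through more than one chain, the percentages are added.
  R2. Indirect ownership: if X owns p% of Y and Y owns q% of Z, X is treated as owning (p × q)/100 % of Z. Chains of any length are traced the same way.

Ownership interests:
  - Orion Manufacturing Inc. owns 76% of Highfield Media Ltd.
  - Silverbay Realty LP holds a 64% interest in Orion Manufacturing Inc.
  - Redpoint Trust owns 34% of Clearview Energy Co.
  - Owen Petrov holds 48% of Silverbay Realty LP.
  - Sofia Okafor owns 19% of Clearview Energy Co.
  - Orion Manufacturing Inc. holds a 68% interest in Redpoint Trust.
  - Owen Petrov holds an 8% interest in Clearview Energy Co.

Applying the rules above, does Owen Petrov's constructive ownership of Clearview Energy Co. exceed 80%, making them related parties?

No

Chain via Silverbay Realty LP → Orion Manufacturing Inc. → Redpoint Trust (R2): 48% × 64% × 68% × 34% = 7.102464% of Clearview Energy Co.
Direct interest in Clearview Energy Co: 8%.
Aggregating (R1): 7.102464% + 8% = 15.102464%.
15.102464% does not exceed the 80% threshold, so Owen is not a related party to Clearview Energy Co.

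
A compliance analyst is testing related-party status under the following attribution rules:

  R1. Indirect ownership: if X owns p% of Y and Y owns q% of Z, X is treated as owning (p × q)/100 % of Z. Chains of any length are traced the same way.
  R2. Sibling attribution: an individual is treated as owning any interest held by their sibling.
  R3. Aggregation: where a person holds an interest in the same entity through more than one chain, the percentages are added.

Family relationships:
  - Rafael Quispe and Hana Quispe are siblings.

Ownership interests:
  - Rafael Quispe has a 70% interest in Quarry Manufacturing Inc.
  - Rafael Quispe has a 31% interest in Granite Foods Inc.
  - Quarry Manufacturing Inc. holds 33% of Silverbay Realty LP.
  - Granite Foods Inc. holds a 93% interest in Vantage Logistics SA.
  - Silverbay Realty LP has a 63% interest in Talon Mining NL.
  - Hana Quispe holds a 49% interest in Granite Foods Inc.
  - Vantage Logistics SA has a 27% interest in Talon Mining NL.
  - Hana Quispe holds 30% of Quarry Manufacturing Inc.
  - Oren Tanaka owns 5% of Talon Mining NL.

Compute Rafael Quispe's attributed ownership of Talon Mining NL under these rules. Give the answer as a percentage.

By sibling attribution (R2), Rafael Quispe is treated as also owning Hana Quispe's interest in Quarry Manufacturing Inc, giving 70% + 30% = 100%.
By sibling attribution (R2), Rafael Quispe is treated as also owning Hana Quispe's interest in Granite Foods Inc, giving 31% + 49% = 80%.
Chain via Quarry Manufacturing Inc. → Silverbay Realty LP (R1): 100% × 33% × 63% = 20.79% of Talon Mining NL.
Chain via Granite Foods Inc. → Vantage Logistics SA (R1): 80% × 93% × 27% = 20.088% of Talon Mining NL.
Aggregating (R3): 20.79% + 20.088% = 40.878%.

40.878%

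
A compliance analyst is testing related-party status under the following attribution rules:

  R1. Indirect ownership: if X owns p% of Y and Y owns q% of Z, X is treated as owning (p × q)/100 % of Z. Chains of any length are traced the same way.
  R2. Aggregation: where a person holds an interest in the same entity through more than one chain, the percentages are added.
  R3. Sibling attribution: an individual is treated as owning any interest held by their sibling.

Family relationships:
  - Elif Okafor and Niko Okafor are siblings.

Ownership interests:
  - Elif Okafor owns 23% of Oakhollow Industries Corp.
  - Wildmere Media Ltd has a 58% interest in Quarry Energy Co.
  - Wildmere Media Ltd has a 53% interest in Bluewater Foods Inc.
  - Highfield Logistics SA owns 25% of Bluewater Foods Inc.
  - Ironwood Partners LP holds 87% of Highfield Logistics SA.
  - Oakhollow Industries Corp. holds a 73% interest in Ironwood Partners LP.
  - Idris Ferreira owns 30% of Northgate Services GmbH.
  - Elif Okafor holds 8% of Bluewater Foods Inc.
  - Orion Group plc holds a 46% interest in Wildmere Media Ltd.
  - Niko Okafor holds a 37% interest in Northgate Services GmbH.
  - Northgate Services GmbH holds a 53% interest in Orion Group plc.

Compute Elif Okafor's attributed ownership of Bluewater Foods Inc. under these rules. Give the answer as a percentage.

16.432743%

By sibling attribution (R3), Elif Okafor is treated as owning Niko Okafor's 37% interest in Northgate Services GmbH.
Chain via Oakhollow Industries Corp. → Ironwood Partners LP → Highfield Logistics SA (R1): 23% × 73% × 87% × 25% = 3.651825% of Bluewater Foods Inc.
Direct interest in Bluewater Foods Inc: 8%.
Chain via Northgate Services GmbH → Orion Group plc → Wildmere Media Ltd (R1): 37% × 53% × 46% × 53% = 4.780918% of Bluewater Foods Inc.
Aggregating (R2): 3.651825% + 8% + 4.780918% = 16.432743%.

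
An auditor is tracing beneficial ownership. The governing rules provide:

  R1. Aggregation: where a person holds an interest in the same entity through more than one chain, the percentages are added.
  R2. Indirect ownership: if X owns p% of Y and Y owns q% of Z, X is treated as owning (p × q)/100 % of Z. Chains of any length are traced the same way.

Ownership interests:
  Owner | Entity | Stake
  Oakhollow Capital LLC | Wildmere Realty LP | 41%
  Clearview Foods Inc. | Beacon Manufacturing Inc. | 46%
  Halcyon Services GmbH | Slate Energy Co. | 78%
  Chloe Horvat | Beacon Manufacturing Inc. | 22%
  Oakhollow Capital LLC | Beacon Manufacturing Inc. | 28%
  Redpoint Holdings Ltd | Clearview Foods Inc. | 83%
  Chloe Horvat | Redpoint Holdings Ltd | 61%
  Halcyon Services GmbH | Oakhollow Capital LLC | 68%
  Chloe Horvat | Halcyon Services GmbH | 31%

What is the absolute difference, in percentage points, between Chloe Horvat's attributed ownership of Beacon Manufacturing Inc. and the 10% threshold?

Chain via Halcyon Services GmbH → Oakhollow Capital LLC (R2): 31% × 68% × 28% = 5.9024% of Beacon Manufacturing Inc.
Chain via Redpoint Holdings Ltd → Clearview Foods Inc. (R2): 61% × 83% × 46% = 23.2898% of Beacon Manufacturing Inc.
Direct interest in Beacon Manufacturing Inc: 22%.
Aggregating (R1): 5.9024% + 23.2898% + 22% = 51.1922%.
51.1922% exceeds the 10% threshold by 41.1922 percentage points.

41.1922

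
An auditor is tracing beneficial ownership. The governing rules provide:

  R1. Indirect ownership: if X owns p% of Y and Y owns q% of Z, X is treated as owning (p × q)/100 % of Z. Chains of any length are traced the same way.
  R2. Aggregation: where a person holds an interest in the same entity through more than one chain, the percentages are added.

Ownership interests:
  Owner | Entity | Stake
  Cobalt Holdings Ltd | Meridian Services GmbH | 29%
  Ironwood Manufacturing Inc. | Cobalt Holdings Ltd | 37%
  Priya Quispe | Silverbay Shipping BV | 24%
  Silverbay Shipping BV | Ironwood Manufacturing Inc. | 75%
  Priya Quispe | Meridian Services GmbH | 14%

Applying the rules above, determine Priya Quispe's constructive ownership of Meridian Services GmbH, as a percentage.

15.9314%

Chain via Silverbay Shipping BV → Ironwood Manufacturing Inc. → Cobalt Holdings Ltd (R1): 24% × 75% × 37% × 29% = 1.9314% of Meridian Services GmbH.
Direct interest in Meridian Services GmbH: 14%.
Aggregating (R2): 1.9314% + 14% = 15.9314%.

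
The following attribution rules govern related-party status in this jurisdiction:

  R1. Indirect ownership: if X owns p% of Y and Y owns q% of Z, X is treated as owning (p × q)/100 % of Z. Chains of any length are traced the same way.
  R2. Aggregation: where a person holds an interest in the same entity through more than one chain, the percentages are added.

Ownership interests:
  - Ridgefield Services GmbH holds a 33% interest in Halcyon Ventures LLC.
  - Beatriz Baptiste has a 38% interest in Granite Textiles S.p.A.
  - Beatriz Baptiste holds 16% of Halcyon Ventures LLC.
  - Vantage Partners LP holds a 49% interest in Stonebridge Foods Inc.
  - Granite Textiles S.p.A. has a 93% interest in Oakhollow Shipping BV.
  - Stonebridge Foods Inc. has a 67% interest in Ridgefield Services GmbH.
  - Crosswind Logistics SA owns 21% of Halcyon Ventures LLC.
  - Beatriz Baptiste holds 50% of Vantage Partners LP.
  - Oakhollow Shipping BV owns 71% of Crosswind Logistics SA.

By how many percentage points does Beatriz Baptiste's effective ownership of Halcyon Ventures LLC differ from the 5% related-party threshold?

21.686144

Chain via Vantage Partners LP → Stonebridge Foods Inc. → Ridgefield Services GmbH (R1): 50% × 49% × 67% × 33% = 5.41695% of Halcyon Ventures LLC.
Chain via Granite Textiles S.p.A. → Oakhollow Shipping BV → Crosswind Logistics SA (R1): 38% × 93% × 71% × 21% = 5.269194% of Halcyon Ventures LLC.
Direct interest in Halcyon Ventures LLC: 16%.
Aggregating (R2): 5.41695% + 5.269194% + 16% = 26.686144%.
26.686144% exceeds the 5% threshold by 21.686144 percentage points.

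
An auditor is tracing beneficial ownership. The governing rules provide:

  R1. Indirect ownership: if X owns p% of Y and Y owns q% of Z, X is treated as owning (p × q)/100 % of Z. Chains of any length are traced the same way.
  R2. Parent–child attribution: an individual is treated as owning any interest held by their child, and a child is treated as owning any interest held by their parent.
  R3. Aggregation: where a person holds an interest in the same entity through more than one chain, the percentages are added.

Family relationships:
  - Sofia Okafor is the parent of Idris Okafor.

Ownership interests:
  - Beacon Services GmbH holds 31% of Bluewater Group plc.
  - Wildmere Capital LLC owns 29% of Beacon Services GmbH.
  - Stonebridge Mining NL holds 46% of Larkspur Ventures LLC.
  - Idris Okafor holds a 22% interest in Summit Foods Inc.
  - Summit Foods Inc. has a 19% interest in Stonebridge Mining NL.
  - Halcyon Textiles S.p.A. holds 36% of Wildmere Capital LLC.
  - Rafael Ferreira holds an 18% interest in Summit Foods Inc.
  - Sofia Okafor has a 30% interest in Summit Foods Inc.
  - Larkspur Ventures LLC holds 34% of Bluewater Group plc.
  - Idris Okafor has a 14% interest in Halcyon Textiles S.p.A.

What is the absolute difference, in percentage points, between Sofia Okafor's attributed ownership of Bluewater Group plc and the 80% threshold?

By parent–child attribution (R2), Sofia Okafor is treated as also owning Idris Okafor's interest in Summit Foods Inc, giving 30% + 22% = 52%.
By parent–child attribution (R2), Sofia Okafor is treated as owning Idris Okafor's 14% interest in Halcyon Textiles S.p.A.
Chain via Summit Foods Inc. → Stonebridge Mining NL → Larkspur Ventures LLC (R1): 52% × 19% × 46% × 34% = 1.545232% of Bluewater Group plc.
Chain via Halcyon Textiles S.p.A. → Wildmere Capital LLC → Beacon Services GmbH (R1): 14% × 36% × 29% × 31% = 0.453096% of Bluewater Group plc.
Aggregating (R3): 1.545232% + 0.453096% = 1.998328%.
1.998328% falls short of the 80% threshold by 78.001672 percentage points.

78.001672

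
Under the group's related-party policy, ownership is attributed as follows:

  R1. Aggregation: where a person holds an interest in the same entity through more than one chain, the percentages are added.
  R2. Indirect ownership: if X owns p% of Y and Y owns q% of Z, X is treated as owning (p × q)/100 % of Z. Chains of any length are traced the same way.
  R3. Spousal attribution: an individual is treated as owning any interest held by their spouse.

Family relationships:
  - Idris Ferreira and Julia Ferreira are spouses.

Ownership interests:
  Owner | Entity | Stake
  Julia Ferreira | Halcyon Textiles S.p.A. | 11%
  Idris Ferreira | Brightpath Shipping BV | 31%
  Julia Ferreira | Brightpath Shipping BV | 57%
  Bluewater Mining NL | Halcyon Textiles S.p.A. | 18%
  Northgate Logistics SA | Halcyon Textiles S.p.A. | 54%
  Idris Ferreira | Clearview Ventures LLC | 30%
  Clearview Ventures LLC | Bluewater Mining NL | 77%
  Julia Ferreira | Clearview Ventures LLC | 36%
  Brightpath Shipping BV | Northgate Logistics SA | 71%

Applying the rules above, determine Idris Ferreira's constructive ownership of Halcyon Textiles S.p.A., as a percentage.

By spousal attribution (R3), Idris Ferreira is treated as also owning Julia Ferreira's interest in Clearview Ventures LLC, giving 30% + 36% = 66%.
By spousal attribution (R3), Idris Ferreira is treated as also owning Julia Ferreira's interest in Brightpath Shipping BV, giving 31% + 57% = 88%.
By spousal attribution (R3), Idris Ferreira is treated as owning Julia Ferreira's 11% interest in Halcyon Textiles S.p.A.
Chain via Clearview Ventures LLC → Bluewater Mining NL (R2): 66% × 77% × 18% = 9.1476% of Halcyon Textiles S.p.A.
Chain via Brightpath Shipping BV → Northgate Logistics SA (R2): 88% × 71% × 54% = 33.7392% of Halcyon Textiles S.p.A.
Direct interest in Halcyon Textiles S.p.A: 11%.
Aggregating (R1): 9.1476% + 33.7392% + 11% = 53.8868%.

53.8868%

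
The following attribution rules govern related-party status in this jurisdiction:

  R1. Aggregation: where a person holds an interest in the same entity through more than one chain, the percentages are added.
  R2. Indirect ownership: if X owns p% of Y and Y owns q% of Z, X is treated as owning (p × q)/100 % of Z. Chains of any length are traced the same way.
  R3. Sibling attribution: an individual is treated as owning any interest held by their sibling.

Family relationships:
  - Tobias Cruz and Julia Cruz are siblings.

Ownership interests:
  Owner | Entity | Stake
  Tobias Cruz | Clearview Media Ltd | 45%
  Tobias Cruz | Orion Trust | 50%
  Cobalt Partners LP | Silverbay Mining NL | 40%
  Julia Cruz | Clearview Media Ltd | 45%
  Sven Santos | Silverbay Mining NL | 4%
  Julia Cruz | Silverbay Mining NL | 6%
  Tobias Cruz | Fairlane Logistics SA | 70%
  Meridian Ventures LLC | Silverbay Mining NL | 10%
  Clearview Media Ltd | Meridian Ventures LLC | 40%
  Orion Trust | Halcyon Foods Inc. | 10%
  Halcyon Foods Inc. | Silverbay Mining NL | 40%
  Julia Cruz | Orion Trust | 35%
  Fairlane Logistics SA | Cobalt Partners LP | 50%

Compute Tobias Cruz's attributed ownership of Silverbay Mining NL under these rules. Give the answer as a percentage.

27%

By sibling attribution (R3), Tobias Cruz is treated as also owning Julia Cruz's interest in Clearview Media Ltd, giving 45% + 45% = 90%.
By sibling attribution (R3), Tobias Cruz is treated as also owning Julia Cruz's interest in Orion Trust, giving 50% + 35% = 85%.
By sibling attribution (R3), Tobias Cruz is treated as owning Julia Cruz's 6% interest in Silverbay Mining NL.
Chain via Fairlane Logistics SA → Cobalt Partners LP (R2): 70% × 50% × 40% = 14% of Silverbay Mining NL.
Chain via Clearview Media Ltd → Meridian Ventures LLC (R2): 90% × 40% × 10% = 3.6% of Silverbay Mining NL.
Chain via Orion Trust → Halcyon Foods Inc. (R2): 85% × 10% × 40% = 3.4% of Silverbay Mining NL.
Direct interest in Silverbay Mining NL: 6%.
Aggregating (R1): 14% + 3.6% + 3.4% + 6% = 27%.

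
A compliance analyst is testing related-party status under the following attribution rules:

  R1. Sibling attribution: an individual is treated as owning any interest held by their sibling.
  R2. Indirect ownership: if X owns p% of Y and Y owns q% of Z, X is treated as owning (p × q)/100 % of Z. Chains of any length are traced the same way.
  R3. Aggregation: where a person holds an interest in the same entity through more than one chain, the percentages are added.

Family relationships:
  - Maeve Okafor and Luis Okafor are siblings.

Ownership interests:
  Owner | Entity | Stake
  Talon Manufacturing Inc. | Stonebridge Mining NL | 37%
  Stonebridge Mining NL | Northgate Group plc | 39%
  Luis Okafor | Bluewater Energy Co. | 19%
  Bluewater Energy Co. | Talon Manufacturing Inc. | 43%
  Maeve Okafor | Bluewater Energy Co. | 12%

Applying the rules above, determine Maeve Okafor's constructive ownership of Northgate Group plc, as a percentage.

By sibling attribution (R1), Maeve Okafor is treated as also owning Luis Okafor's interest in Bluewater Energy Co, giving 12% + 19% = 31%.
Chain via Bluewater Energy Co. → Talon Manufacturing Inc. → Stonebridge Mining NL (R2): 31% × 43% × 37% × 39% = 1.923519% of Northgate Group plc.

1.923519%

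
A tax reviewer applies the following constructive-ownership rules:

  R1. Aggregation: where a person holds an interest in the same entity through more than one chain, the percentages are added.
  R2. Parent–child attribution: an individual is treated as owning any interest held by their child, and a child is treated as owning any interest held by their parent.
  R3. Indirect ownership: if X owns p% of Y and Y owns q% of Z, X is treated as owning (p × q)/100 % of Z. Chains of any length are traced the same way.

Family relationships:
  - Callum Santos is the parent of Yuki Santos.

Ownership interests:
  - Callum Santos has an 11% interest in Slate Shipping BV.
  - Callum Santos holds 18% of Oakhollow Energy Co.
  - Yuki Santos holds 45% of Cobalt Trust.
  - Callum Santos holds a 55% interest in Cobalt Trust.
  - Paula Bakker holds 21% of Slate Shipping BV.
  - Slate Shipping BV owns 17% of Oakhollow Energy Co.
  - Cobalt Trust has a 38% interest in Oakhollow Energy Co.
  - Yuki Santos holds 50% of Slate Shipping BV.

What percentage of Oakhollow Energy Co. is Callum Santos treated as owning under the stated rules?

By parent–child attribution (R2), Callum Santos is treated as also owning Yuki Santos's interest in Slate Shipping BV, giving 11% + 50% = 61%.
By parent–child attribution (R2), Callum Santos is treated as also owning Yuki Santos's interest in Cobalt Trust, giving 55% + 45% = 100%.
Chain via Slate Shipping BV (R3): 61% × 17% = 10.37% of Oakhollow Energy Co.
Chain via Cobalt Trust (R3): 100% × 38% = 38% of Oakhollow Energy Co.
Direct interest in Oakhollow Energy Co: 18%.
Aggregating (R1): 10.37% + 38% + 18% = 66.37%.

66.37%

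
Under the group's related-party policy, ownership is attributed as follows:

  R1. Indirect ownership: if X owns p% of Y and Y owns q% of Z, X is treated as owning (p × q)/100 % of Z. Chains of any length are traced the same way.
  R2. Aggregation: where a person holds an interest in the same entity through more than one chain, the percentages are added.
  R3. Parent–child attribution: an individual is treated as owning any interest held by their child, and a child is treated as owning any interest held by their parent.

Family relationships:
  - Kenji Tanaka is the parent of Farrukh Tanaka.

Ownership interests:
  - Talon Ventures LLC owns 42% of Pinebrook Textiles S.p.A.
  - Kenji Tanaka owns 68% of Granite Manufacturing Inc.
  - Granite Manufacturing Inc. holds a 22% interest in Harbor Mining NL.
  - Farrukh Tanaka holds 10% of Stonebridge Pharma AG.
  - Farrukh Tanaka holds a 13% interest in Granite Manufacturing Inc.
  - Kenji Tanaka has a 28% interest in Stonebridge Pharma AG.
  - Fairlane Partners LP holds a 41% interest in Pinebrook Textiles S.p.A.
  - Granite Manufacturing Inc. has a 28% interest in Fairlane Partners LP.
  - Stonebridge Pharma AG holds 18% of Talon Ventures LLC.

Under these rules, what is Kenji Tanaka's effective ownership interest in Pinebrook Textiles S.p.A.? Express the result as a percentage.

12.1716%

By parent–child attribution (R3), Kenji Tanaka is treated as also owning Farrukh Tanaka's interest in Stonebridge Pharma AG, giving 28% + 10% = 38%.
By parent–child attribution (R3), Kenji Tanaka is treated as also owning Farrukh Tanaka's interest in Granite Manufacturing Inc, giving 68% + 13% = 81%.
Chain via Stonebridge Pharma AG → Talon Ventures LLC (R1): 38% × 18% × 42% = 2.8728% of Pinebrook Textiles S.p.A.
Chain via Granite Manufacturing Inc. → Fairlane Partners LP (R1): 81% × 28% × 41% = 9.2988% of Pinebrook Textiles S.p.A.
Aggregating (R2): 2.8728% + 9.2988% = 12.1716%.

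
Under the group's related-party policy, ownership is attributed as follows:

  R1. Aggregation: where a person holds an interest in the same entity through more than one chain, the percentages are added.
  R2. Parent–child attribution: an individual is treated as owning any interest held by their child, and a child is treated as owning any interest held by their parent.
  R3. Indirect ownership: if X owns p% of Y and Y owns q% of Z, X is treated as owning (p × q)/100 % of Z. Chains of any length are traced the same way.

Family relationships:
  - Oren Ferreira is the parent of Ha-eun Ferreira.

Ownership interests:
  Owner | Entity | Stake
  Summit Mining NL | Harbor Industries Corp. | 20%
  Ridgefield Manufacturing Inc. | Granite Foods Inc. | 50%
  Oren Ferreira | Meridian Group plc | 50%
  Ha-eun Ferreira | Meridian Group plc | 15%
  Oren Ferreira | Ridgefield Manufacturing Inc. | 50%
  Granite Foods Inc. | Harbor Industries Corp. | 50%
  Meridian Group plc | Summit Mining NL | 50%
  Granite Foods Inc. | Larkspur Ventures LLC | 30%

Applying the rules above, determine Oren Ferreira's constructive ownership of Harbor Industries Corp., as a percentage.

19%

By parent–child attribution (R2), Oren Ferreira is treated as also owning Ha-eun Ferreira's interest in Meridian Group plc, giving 50% + 15% = 65%.
Chain via Meridian Group plc → Summit Mining NL (R3): 65% × 50% × 20% = 6.5% of Harbor Industries Corp.
Chain via Ridgefield Manufacturing Inc. → Granite Foods Inc. (R3): 50% × 50% × 50% = 12.5% of Harbor Industries Corp.
Aggregating (R1): 6.5% + 12.5% = 19%.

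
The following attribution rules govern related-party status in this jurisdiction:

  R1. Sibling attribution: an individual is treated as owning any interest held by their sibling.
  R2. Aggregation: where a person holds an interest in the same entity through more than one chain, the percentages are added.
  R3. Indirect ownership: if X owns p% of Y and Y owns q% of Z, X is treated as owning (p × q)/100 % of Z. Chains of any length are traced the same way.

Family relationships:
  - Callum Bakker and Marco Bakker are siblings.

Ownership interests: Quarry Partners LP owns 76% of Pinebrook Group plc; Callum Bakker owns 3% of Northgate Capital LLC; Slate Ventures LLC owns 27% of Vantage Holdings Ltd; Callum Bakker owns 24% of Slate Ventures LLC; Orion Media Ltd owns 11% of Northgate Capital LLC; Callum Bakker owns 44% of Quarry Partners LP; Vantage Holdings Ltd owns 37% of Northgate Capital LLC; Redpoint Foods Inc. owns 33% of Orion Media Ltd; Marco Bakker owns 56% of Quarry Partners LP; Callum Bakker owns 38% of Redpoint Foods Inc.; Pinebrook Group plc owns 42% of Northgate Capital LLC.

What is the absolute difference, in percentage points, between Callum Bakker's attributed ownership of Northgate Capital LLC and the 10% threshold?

28.697

By sibling attribution (R1), Callum Bakker is treated as also owning Marco Bakker's interest in Quarry Partners LP, giving 44% + 56% = 100%.
Chain via Quarry Partners LP → Pinebrook Group plc (R3): 100% × 76% × 42% = 31.92% of Northgate Capital LLC.
Chain via Slate Ventures LLC → Vantage Holdings Ltd (R3): 24% × 27% × 37% = 2.3976% of Northgate Capital LLC.
Chain via Redpoint Foods Inc. → Orion Media Ltd (R3): 38% × 33% × 11% = 1.3794% of Northgate Capital LLC.
Direct interest in Northgate Capital LLC: 3%.
Aggregating (R2): 31.92% + 2.3976% + 1.3794% + 3% = 38.697%.
38.697% exceeds the 10% threshold by 28.697 percentage points.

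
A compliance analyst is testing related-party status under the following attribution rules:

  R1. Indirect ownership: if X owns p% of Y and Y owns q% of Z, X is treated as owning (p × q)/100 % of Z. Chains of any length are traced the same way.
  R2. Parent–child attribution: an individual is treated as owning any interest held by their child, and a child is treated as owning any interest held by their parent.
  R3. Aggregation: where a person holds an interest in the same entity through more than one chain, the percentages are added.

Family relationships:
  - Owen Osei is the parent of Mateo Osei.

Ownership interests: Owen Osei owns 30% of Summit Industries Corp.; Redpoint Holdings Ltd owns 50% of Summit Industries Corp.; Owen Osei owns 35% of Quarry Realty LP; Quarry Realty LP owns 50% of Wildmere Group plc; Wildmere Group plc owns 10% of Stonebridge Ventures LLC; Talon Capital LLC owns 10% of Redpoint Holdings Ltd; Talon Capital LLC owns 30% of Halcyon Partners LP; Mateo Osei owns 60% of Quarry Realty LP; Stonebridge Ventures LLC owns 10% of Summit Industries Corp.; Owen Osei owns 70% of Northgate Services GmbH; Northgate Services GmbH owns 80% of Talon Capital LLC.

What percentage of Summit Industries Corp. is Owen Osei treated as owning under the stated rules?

By parent–child attribution (R2), Owen Osei is treated as also owning Mateo Osei's interest in Quarry Realty LP, giving 35% + 60% = 95%.
Chain via Northgate Services GmbH → Talon Capital LLC → Redpoint Holdings Ltd (R1): 70% × 80% × 10% × 50% = 2.8% of Summit Industries Corp.
Chain via Quarry Realty LP → Wildmere Group plc → Stonebridge Ventures LLC (R1): 95% × 50% × 10% × 10% = 0.475% of Summit Industries Corp.
Direct interest in Summit Industries Corp: 30%.
Aggregating (R3): 2.8% + 0.475% + 30% = 33.275%.

33.275%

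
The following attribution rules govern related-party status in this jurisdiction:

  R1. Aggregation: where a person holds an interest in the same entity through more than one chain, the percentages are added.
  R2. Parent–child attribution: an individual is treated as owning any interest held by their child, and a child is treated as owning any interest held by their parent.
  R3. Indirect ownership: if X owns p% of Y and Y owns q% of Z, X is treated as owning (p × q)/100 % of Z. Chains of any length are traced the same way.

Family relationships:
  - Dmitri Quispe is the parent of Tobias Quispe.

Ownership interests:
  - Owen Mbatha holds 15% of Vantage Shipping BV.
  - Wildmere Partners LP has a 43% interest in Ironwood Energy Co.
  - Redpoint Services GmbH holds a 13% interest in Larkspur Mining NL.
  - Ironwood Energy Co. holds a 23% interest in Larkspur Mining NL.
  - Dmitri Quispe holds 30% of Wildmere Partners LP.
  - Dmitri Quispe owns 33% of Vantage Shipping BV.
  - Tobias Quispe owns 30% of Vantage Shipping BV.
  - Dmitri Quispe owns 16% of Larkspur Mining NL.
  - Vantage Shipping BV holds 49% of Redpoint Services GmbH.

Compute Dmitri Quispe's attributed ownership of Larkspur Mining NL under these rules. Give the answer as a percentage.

By parent–child attribution (R2), Dmitri Quispe is treated as also owning Tobias Quispe's interest in Vantage Shipping BV, giving 33% + 30% = 63%.
Chain via Wildmere Partners LP → Ironwood Energy Co. (R3): 30% × 43% × 23% = 2.967% of Larkspur Mining NL.
Chain via Vantage Shipping BV → Redpoint Services GmbH (R3): 63% × 49% × 13% = 4.0131% of Larkspur Mining NL.
Direct interest in Larkspur Mining NL: 16%.
Aggregating (R1): 2.967% + 4.0131% + 16% = 22.9801%.

22.9801%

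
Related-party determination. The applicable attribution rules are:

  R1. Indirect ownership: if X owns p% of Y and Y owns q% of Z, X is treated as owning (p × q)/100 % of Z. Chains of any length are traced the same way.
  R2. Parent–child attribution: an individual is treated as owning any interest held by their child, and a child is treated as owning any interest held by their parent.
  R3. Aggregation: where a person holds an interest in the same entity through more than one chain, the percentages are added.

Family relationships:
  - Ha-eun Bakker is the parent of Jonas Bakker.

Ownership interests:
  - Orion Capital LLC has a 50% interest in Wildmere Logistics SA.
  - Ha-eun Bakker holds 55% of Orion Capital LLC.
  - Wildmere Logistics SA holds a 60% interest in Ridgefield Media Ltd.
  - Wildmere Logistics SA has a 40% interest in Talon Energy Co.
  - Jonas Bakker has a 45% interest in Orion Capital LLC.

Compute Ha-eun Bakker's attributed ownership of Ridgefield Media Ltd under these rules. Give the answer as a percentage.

By parent–child attribution (R2), Ha-eun Bakker is treated as also owning Jonas Bakker's interest in Orion Capital LLC, giving 55% + 45% = 100%.
Chain via Orion Capital LLC → Wildmere Logistics SA (R1): 100% × 50% × 60% = 30% of Ridgefield Media Ltd.

30%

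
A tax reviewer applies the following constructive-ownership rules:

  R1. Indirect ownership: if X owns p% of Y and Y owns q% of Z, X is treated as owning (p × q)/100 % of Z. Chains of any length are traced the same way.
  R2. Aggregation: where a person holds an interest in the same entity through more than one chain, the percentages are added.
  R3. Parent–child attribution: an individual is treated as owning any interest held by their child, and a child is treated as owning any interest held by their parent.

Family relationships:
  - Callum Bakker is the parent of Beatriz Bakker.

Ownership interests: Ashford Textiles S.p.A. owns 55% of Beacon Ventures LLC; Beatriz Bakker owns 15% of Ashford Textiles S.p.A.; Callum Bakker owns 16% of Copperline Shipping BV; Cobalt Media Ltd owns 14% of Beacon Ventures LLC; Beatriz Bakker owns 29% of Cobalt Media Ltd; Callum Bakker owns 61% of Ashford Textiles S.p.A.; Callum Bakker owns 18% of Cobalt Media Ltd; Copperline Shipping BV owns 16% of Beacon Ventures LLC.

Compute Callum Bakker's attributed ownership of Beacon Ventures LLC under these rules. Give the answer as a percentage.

By parent–child attribution (R3), Callum Bakker is treated as also owning Beatriz Bakker's interest in Ashford Textiles S.p.A, giving 61% + 15% = 76%.
By parent–child attribution (R3), Callum Bakker is treated as also owning Beatriz Bakker's interest in Cobalt Media Ltd, giving 18% + 29% = 47%.
Chain via Copperline Shipping BV (R1): 16% × 16% = 2.56% of Beacon Ventures LLC.
Chain via Ashford Textiles S.p.A. (R1): 76% × 55% = 41.8% of Beacon Ventures LLC.
Chain via Cobalt Media Ltd (R1): 47% × 14% = 6.58% of Beacon Ventures LLC.
Aggregating (R2): 2.56% + 41.8% + 6.58% = 50.94%.

50.94%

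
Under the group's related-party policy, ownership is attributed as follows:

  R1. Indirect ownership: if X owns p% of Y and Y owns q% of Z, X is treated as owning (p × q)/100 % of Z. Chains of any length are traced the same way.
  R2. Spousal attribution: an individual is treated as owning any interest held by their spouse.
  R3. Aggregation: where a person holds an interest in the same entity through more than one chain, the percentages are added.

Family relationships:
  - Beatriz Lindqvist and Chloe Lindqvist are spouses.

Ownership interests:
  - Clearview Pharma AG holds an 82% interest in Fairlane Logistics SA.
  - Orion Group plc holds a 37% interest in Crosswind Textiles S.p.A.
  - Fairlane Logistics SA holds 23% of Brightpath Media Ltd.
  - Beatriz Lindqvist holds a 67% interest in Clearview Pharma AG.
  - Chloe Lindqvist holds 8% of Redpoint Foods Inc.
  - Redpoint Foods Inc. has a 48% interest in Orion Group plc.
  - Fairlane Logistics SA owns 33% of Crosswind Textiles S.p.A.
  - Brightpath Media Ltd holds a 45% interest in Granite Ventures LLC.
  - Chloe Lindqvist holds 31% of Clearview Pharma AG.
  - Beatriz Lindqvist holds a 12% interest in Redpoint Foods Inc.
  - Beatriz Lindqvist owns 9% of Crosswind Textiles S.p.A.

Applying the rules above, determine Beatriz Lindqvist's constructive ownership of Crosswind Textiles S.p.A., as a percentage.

39.0708%

By spousal attribution (R2), Beatriz Lindqvist is treated as also owning Chloe Lindqvist's interest in Redpoint Foods Inc, giving 12% + 8% = 20%.
By spousal attribution (R2), Beatriz Lindqvist is treated as also owning Chloe Lindqvist's interest in Clearview Pharma AG, giving 67% + 31% = 98%.
Chain via Redpoint Foods Inc. → Orion Group plc (R1): 20% × 48% × 37% = 3.552% of Crosswind Textiles S.p.A.
Chain via Clearview Pharma AG → Fairlane Logistics SA (R1): 98% × 82% × 33% = 26.5188% of Crosswind Textiles S.p.A.
Direct interest in Crosswind Textiles S.p.A: 9%.
Aggregating (R3): 3.552% + 26.5188% + 9% = 39.0708%.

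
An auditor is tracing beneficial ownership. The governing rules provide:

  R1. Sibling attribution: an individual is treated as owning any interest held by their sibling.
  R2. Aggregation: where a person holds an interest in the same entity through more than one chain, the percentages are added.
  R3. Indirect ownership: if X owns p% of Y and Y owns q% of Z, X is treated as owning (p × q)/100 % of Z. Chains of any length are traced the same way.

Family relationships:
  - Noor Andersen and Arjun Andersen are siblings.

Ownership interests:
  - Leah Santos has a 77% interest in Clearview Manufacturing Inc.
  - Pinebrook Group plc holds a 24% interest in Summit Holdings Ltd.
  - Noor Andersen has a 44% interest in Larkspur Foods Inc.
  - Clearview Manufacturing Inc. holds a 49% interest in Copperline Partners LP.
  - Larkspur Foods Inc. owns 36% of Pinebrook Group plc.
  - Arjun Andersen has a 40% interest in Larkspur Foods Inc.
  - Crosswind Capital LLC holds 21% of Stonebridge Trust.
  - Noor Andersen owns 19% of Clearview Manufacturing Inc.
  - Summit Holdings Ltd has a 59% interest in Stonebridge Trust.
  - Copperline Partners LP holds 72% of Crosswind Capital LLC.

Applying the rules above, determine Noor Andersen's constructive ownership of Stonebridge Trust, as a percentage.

5.689656%

By sibling attribution (R1), Noor Andersen is treated as also owning Arjun Andersen's interest in Larkspur Foods Inc, giving 44% + 40% = 84%.
Chain via Clearview Manufacturing Inc. → Copperline Partners LP → Crosswind Capital LLC (R3): 19% × 49% × 72% × 21% = 1.407672% of Stonebridge Trust.
Chain via Larkspur Foods Inc. → Pinebrook Group plc → Summit Holdings Ltd (R3): 84% × 36% × 24% × 59% = 4.281984% of Stonebridge Trust.
Aggregating (R2): 1.407672% + 4.281984% = 5.689656%.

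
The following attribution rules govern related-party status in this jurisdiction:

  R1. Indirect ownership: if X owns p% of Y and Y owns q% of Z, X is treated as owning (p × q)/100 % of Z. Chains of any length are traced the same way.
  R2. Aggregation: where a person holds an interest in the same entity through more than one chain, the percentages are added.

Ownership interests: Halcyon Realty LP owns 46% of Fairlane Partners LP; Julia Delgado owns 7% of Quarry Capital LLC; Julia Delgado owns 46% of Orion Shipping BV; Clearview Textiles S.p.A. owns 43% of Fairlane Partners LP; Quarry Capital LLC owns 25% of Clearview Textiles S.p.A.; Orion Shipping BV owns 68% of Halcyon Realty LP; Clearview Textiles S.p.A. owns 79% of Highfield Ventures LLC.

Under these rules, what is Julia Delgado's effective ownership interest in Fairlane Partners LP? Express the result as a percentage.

Chain via Orion Shipping BV → Halcyon Realty LP (R1): 46% × 68% × 46% = 14.3888% of Fairlane Partners LP.
Chain via Quarry Capital LLC → Clearview Textiles S.p.A. (R1): 7% × 25% × 43% = 0.7525% of Fairlane Partners LP.
Aggregating (R2): 14.3888% + 0.7525% = 15.1413%.

15.1413%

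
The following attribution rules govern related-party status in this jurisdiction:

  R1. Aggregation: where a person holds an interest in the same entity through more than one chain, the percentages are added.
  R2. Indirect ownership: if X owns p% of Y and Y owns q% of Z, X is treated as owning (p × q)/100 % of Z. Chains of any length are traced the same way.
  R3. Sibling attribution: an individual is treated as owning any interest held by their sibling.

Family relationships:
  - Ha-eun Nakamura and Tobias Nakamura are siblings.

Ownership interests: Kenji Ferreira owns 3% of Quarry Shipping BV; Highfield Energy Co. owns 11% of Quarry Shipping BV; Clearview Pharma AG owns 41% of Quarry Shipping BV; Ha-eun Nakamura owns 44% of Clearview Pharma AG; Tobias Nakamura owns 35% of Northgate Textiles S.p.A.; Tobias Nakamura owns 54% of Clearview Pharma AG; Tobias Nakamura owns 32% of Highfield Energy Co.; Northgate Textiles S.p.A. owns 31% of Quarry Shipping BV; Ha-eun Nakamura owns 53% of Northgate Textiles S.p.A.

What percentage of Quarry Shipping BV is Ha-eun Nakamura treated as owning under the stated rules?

By sibling attribution (R3), Ha-eun Nakamura is treated as also owning Tobias Nakamura's interest in Northgate Textiles S.p.A, giving 53% + 35% = 88%.
By sibling attribution (R3), Ha-eun Nakamura is treated as also owning Tobias Nakamura's interest in Clearview Pharma AG, giving 44% + 54% = 98%.
By sibling attribution (R3), Ha-eun Nakamura is treated as owning Tobias Nakamura's 32% interest in Highfield Energy Co.
Chain via Northgate Textiles S.p.A. (R2): 88% × 31% = 27.28% of Quarry Shipping BV.
Chain via Clearview Pharma AG (R2): 98% × 41% = 40.18% of Quarry Shipping BV.
Chain via Highfield Energy Co. (R2): 32% × 11% = 3.52% of Quarry Shipping BV.
Aggregating (R1): 27.28% + 40.18% + 3.52% = 70.98%.

70.98%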